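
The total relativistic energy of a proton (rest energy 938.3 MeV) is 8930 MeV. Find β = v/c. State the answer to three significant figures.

0.994

Total energy E = γmc² gives γ = 8930/938.3 = 9.5172.
Hence β = √(1 − 1/γ²) = √(1 − 0.0110403) = √0.9889597 = 0.994.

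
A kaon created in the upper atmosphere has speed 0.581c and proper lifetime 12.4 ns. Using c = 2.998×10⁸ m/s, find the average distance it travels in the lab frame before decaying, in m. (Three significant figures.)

2.65 m

Lorentz factor: γ = (1 − 0.337561)^(−1/2) = 1.2286.
Lab-frame lifetime: Δt = γτ = 1.2286 × 12.4 ns = 15.235 ns.
Distance: d = vΔt = 0.581 × 2.998×10⁸ m/s × 1.5235×10^-8 s = 2.65 m.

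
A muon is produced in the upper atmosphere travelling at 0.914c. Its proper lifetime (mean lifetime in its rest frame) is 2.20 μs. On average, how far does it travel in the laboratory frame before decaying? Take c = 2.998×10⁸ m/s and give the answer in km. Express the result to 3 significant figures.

1.49 km

Lorentz factor: γ = (1 − 0.835396)^(−1/2) = 2.4648.
Lab-frame lifetime: Δt = γτ = 2.4648 × 2.20 μs = 5.4226 μs.
Distance: d = vΔt = 0.914 × 2.998×10⁸ m/s × 5.4226×10^-6 s = 1490 m = 1.49 km.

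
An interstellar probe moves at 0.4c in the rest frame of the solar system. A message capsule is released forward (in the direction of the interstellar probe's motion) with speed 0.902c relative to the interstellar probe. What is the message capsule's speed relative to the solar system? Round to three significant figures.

0.957c

Relativistic velocity addition: u = (u' + v)/(1 + u'v/c²), with u' = 0.902c and v = 0.4c.
Numerator: 0.902 + 0.4 = 1.302. Denominator: 1 + (0.902)(0.4) = 1.3608.
u = 1.302/1.3608 = 0.95679, so the speed is 0.957c.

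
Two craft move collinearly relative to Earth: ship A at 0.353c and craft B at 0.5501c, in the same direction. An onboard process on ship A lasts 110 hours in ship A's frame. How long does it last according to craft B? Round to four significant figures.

Speed of ship A in craft B's frame: u = (v_A − v_B)/(1 − v_A v_B/c²) = (0.353 − 0.5501)/(1 − 0.353×0.5501) = −0.1971/0.8058147 = −0.2446; |u| = 0.2446c.
At |u| = 0.2446c, γ = (1 − 0.0598292)^(−1/2) = 1.0313.
Ship A's interval is proper; time dilation gives Δt_B = γΔτ = 1.0313 × 110 hours = 113.4 hours.

113.4 hours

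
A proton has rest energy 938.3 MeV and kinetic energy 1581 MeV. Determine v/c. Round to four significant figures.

0.9281

K = (γ−1)mc², so γ = 1 + 1581/938.3 = 2.685.
Then v/c = √(1 − γ⁻²) = √(1 − 0.138711) = √0.861289 = 0.9281.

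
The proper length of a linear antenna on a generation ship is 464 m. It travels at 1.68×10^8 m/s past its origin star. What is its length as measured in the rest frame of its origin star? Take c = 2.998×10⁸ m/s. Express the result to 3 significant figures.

384 m

β = v/c = (1.68×10^8 m/s)/(2.998×10⁸ m/s) = 0.560374.
Lorentz factor: γ = (1 − 0.314019)^(−1/2) = 1.2074.
Length contraction: L = L₀/γ = 464/1.2074 = 384 m.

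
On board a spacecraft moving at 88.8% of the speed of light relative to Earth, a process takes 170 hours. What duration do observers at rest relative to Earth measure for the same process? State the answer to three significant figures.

With β = 0.888, γ = 1/√(1 − 0.888²) = 1/√0.211456 = 2.1747.
The onboard clock measures proper time, so the interval in the rest frame of Earth is dilated: Δt = γ·Δτ = 2.1747 × 170 hours = 370 hours.

370 hours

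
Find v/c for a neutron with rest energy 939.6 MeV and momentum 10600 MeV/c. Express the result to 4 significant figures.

pc/(mc²) = 10600/939.6 = 11.281 = βγ = β/√(1−β²).
So β² = x²/(1 + x²) with x = 11.281: x² = 127.261, β² = 127.261/128.261 = 0.992203, β = 0.9961.

0.9961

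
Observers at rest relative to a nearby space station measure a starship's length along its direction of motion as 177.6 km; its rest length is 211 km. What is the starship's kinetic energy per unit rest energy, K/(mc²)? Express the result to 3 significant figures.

Length contraction gives γ = L₀/L = 211/177.6 = 1.18806.
K/(mc²) = γ − 1 = 1.18806 − 1 = 0.188.

0.188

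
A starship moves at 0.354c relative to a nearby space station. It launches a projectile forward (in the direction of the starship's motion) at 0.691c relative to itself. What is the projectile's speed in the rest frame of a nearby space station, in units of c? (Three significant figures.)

Relativistic velocity addition: u = (u' + v)/(1 + u'v/c²), with u' = 0.691c and v = 0.354c.
Numerator: 0.691 + 0.354 = 1.045. Denominator: 1 + (0.691)(0.354) = 1.244614.
u = 1.045/1.244614 = 0.83962, so the speed is 0.840c.

0.840c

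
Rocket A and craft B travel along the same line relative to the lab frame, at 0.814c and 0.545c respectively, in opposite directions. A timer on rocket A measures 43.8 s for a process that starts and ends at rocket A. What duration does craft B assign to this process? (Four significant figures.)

129.8 s

The velocity of rocket A relative to craft B is (0.814 + 0.545)c / (1 + 0.814×0.545) = 0.94138c; relative speed 0.94138c.
γ for this relative speed: γ = 1/√(1 − 0.886196) = 2.9643.
Rocket A's interval is proper; time dilation gives Δt_B = γΔτ = 2.9643 × 43.8 s = 129.8 s.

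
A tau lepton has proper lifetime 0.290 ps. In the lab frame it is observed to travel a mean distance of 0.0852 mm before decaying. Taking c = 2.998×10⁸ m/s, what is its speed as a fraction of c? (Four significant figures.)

0.6999c

Lab distance = (lab lifetime)·v = γτ·βc, so βγ = d/(cτ) = 8.520×10^-5/(2.998×10⁸ × 2.900×10^-13) = 0.97996.
With βγ = 0.97996: γ² = 1 + (βγ)² = 1.960322, and β = (βγ)/γ = 0.97996/1.40011 = 0.6999.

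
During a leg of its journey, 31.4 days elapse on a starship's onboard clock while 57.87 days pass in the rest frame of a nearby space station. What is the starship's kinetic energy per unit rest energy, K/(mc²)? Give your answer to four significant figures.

0.8430

γ = Δt/Δτ = 57.87/31.4 = 1.84299.
Since K = (γ−1)mc², K/(mc²) = 1.84299 − 1 = 0.8430.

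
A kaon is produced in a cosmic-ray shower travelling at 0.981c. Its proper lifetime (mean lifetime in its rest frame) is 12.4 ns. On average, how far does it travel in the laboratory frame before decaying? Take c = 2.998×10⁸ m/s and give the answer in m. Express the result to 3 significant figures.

With β = 0.981, γ = 1/√(1 − 0.981²) = 1/√0.037639 = 5.1544.
Lab-frame lifetime: Δt = γτ = 5.1544 × 12.4 ns = 63.915 ns.
Distance: d = vΔt = 0.981 × 2.998×10⁸ m/s × 6.3915×10^-8 s = 18.8 m.

18.8 m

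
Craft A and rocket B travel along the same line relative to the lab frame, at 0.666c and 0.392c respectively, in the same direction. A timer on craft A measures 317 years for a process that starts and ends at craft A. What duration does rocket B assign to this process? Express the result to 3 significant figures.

The velocity of craft A relative to rocket B is (0.666 − 0.392)c / (1 − 0.666×0.392) = 0.37081c; relative speed 0.37081c.
At |u| = 0.37081c, γ = (1 − 0.1375)^(−1/2) = 1.0768.
The clock on craft A records proper time, so rocket B measures Δt = γΔτ = 1.0768 × 317 = 341 years.

341 years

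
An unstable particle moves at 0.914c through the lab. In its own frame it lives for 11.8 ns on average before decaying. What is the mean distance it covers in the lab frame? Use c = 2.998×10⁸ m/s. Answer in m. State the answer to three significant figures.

γ = 1/√(1 − β²) = 1/√(1 − 0.835396) = 1/√0.164604 = 1/0.405714 = 2.4648.
Lab-frame lifetime: Δt = γτ = 2.4648 × 11.8 ns = 29.085 ns.
Distance: d = vΔt = 0.914 × 2.998×10⁸ m/s × 2.9085×10^-8 s = 7.97 m.

7.97 m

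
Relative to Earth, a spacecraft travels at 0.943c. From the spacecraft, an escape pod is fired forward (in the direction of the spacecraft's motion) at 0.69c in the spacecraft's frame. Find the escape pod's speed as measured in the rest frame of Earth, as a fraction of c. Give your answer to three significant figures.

0.989c

In units of c, u = (u' + v)/(1 + u'v) with u' = 0.69 and v = 0.943.
Numerator: 0.69 + 0.943 = 1.633. Denominator: 1 + (0.69)(0.943) = 1.65067.
u = 1.633/1.65067 = 0.9893, so the speed is 0.989c.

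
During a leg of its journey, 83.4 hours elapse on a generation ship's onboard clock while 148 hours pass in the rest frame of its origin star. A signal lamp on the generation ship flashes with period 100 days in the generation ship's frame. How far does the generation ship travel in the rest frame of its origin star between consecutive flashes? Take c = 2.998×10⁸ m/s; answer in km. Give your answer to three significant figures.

From Δt = γΔτ: γ = 148/83.4 = 1.77458.
β = √(1 − 1/γ²) = 0.82611. Lab-frame period = γτ = 1.77458×100 days = 177.46 days. Distance = βc × γτ = 0.82611 × 2.998×10⁸ m/s × 15332544 s = 3.7974×10^15 m = 3.80×10^12 km.

3.80×10^12 km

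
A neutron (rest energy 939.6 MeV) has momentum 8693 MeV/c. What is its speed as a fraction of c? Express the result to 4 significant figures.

0.9942c

pc/(mc²) = 8693/939.6 = 9.2518 = βγ = β/√(1−β²).
So β² = x²/(1 + x²) with x = 9.2518: x² = 85.5958, β² = 85.5958/86.5958 = 0.988452, β = 0.9942.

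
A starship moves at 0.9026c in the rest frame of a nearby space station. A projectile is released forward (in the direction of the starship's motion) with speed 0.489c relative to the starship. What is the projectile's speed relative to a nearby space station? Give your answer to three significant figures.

0.965c

In units of c, u = (u' + v)/(1 + u'v) with u' = 0.489 and v = 0.9026.
Numerator: 0.489 + 0.9026 = 1.3916. Denominator: 1 + (0.489)(0.9026) = 1.4413714.
u = 1.3916/1.4413714 = 0.96547, so the speed is 0.965c.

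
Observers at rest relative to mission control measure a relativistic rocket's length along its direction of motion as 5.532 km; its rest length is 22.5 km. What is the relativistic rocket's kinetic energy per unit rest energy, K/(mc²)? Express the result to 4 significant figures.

3.067

From L = L₀/γ: γ = 22.5/5.532 = 4.06725.
K/(mc²) = γ − 1 = 4.06725 − 1 = 3.067.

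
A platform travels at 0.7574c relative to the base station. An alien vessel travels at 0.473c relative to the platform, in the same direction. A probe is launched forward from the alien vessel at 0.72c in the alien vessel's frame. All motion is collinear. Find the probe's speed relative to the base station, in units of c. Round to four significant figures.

Apply u = (u'+v)/(1+u'v) twice. Probe in the platform frame: (0.72+0.473)/(1+0.72·0.473) = 1.193/1.34056 = 0.88993c.
That velocity, transformed to the rest frame of the base station: (0.88993+0.7574)/(1+0.88993·0.7574) = 1.64733/1.674032982 = 0.98405c.

0.9840c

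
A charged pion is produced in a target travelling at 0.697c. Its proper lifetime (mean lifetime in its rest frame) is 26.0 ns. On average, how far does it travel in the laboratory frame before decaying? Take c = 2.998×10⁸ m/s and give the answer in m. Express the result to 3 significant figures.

7.58 m

With β = 0.697, γ = 1/√(1 − 0.697²) = 1/√0.514191 = 1.3946.
Lab-frame lifetime: Δt = γτ = 1.3946 × 26.0 ns = 36.26 ns.
Distance: d = vΔt = 0.697 × 2.998×10⁸ m/s × 3.6260×10^-8 s = 7.58 m.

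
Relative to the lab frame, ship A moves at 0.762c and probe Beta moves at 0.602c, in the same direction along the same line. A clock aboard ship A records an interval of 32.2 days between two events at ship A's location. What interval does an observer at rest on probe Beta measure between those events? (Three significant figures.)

The velocity of ship A relative to probe Beta is (0.762 − 0.602)c / (1 − 0.762×0.602) = 0.2956c; relative speed 0.2956c.
At |u| = 0.2956c, γ = (1 − 0.0873794)^(−1/2) = 1.0468.
Ship A's interval is proper; time dilation gives Δt_B = γΔτ = 1.0468 × 32.2 days = 33.7 days.

33.7 days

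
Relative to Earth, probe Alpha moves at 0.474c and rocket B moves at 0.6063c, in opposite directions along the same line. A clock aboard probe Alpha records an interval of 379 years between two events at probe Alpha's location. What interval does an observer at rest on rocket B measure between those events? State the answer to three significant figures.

697 years

Speed of probe Alpha in rocket B's frame: u = (v_A + v_B)/(1 + v_A v_B/c²) = (0.474 + 0.6063)/(1 + 0.474×0.6063) = 1.0803/1.2873862 = 0.83914; |u| = 0.83914c.
At |u| = 0.83914c, γ = (1 − 0.704156)^(−1/2) = 1.8385.
The clock on probe Alpha records proper time, so rocket B measures Δt = γΔτ = 1.8385 × 379 = 697 years.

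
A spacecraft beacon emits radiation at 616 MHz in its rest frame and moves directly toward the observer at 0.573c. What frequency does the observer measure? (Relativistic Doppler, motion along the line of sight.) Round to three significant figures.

Relativistic Doppler (source moving toward): f_obs = f_src · √((1+β)/(1−β)).
With β = 0.573: factor = √(1.573/0.427) = 1.9193.
f_obs = 616 × 1.9193 = 1180 MHz.

1180 MHz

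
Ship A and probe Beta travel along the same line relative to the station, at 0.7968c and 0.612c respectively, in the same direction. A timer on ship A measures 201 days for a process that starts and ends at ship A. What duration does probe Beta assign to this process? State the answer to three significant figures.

216 days

The velocity of ship A relative to probe Beta is (0.7968 − 0.612)c / (1 − 0.7968×0.612) = 0.36069c; relative speed 0.36069c.
At |u| = 0.36069c, γ = (1 − 0.130097)^(−1/2) = 1.0722.
The clock on ship A records proper time, so probe Beta measures Δt = γΔτ = 1.0722 × 201 = 216 days.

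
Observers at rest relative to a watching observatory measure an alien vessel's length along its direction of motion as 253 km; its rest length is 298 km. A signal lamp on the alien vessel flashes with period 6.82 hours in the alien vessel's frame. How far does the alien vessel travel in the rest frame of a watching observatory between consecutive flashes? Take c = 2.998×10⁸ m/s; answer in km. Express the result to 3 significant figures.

4.58×10^9 km

γ = L₀/L = 298/253 = 1.17787.
β = √(1 − 1/γ²) = 0.52841. Lab-frame period = γτ = 1.17787×6.82 hours = 8.0331 hours. Distance = βc × γτ = 0.52841 × 2.998×10⁸ m/s × 28919.16 s = 4.5813×10^12 m = 4.58×10^9 km.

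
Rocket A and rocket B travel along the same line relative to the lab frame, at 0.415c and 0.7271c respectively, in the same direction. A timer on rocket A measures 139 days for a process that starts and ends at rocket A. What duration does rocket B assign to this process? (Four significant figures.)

155.4 days

Transform rocket A's velocity into rocket B's frame: (0.415 − 0.7271)/(1 − 0.415·0.7271) = −0.3121/0.6982535, so the relative speed is 0.44697c.
γ for this relative speed: γ = 1/√(1 − 0.199782) = 1.1179.
Rocket A's interval is proper; time dilation gives Δt_B = γΔτ = 1.1179 × 139 days = 155.4 days.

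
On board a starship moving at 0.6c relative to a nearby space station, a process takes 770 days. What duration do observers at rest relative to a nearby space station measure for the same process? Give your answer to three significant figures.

γ = 1/√(1 − β²) = 1/√(1 − 0.36) = 1/√0.64 = 1/0.8 = 1.25.
The onboard clock measures proper time, so the interval in the rest frame of a nearby space station is dilated: Δt = γ·Δτ = 1.25 × 770 days = 962 days.

962 days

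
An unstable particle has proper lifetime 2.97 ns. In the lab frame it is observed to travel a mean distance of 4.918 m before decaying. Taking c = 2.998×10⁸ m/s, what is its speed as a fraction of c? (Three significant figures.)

Let x = d/(cτ) = 4.918 m / (2.998×10⁸ m/s × 2.970×10^-9 s) = 5.5233. Since d = βγcτ, x = βγ = β/√(1−β²).
Solving: β² = x²/(1+x²) = 30.5068/31.5068 = 0.968261, so β = 0.984.

0.984c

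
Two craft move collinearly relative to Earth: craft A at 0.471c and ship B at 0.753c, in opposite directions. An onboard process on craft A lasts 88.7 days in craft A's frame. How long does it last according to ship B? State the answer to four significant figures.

The velocity of craft A relative to ship B is (0.471 + 0.753)c / (1 + 0.471×0.753) = 0.90355c; relative speed 0.90355c.
At |u| = 0.90355c, γ = (1 − 0.816403)^(−1/2) = 2.3338.
Craft A's interval is proper; time dilation gives Δt_B = γΔτ = 2.3338 × 88.7 days = 207.0 days.

207.0 days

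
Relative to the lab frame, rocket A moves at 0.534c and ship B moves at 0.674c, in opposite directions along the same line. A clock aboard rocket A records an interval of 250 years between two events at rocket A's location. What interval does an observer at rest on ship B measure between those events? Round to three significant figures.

Transform rocket A's velocity into ship B's frame: (0.534 + 0.674)/(1 + 0.534·0.674) = 1.208/1.359916, so the relative speed is 0.88829c.
At |u| = 0.88829c, γ = (1 − 0.789059)^(−1/2) = 2.1773.
Rocket A's interval is proper; time dilation gives Δt_B = γΔτ = 2.1773 × 250 years = 544 years.

544 years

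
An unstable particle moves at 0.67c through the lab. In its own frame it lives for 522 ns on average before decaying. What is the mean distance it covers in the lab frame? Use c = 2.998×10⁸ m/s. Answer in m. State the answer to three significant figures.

Lorentz factor: γ = (1 − 0.4489)^(−1/2) = 1.3471.
Lab-frame lifetime: Δt = γτ = 1.3471 × 522 ns = 703.19 ns.
Distance: d = vΔt = 0.67 × 2.998×10⁸ m/s × 7.0319×10^-7 s = 141 m.

141 m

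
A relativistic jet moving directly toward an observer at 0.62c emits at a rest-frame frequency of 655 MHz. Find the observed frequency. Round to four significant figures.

Relativistic Doppler (source moving toward): f_obs = f_src · √((1+β)/(1−β)).
With β = 0.62: factor = √(1.62/0.38) = 2.0647.
f_obs = 655 × 2.0647 = 1352 MHz.

1352 MHz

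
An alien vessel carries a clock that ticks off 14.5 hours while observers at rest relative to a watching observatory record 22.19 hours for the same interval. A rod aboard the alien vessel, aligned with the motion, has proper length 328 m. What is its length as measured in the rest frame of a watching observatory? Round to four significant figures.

214.3 m

The time-dilation ratio gives γ = 22.19/14.5 = 1.53034.
L = L₀/γ = 328/1.53034 = 214.3 m.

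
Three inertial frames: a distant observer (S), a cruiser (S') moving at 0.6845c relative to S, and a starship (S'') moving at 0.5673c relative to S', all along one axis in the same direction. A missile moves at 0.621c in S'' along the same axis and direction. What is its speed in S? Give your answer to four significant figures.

Compose velocities in two stages. Stage 1 (into S'): u₁ = (0.621+0.5673)/(1+0.621×0.5673) = 0.87873.
Stage 2 (into S): u = (0.87873+0.6845)/(1+0.87873×0.6845) = 0.97611, so the speed is 0.9761c.

0.9761c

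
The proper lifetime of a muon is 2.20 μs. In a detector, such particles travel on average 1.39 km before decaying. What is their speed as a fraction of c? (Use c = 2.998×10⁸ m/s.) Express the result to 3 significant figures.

0.903c

d = βγcτ ⇒ βγ = d/(cτ) = 1390 m / (659.56 m) = 2.1075.
β = (βγ)/√(1+(βγ)²) = 2.1075/√5.44156 = 0.903.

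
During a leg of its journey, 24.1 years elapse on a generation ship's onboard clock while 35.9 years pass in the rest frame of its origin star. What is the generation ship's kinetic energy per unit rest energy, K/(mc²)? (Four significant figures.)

0.4896

γ = Δt/Δτ = 35.9/24.1 = 1.48963.
Since K = (γ−1)mc², K/(mc²) = 1.48963 − 1 = 0.4896.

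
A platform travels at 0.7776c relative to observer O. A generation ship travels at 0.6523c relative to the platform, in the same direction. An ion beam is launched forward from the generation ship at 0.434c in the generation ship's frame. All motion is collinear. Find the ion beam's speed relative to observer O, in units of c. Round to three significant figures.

0.979c

First combine the ion beam and generation ship (S''→S'): u₁ = (0.434 + 0.6523)/(1 + 0.434×0.6523) = 1.0863/1.2830982 = 0.84662.
Then combine with the platform (S'→S): u = (0.84662 + 0.7776)/(1 + 0.84662×0.7776) = 1.62422/1.658331712 = 0.97943.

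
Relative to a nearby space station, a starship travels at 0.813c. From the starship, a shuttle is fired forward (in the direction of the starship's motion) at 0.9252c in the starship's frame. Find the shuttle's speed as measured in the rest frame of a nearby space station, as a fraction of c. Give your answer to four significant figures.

Relativistic velocity addition: u = (u' + v)/(1 + u'v/c²), with u' = 0.9252c and v = 0.813c.
Numerator: 0.9252 + 0.813 = 1.7382. Denominator: 1 + (0.9252)(0.813) = 1.7521876.
u = 1.7382/1.7521876 = 0.99202, so the speed is 0.9920c.

0.9920c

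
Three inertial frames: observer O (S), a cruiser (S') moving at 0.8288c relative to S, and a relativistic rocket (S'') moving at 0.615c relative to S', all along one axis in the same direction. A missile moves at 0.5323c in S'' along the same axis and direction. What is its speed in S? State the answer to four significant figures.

First combine the missile and relativistic rocket (S''→S'): u₁ = (0.5323 + 0.615)/(1 + 0.5323×0.615) = 1.1473/1.3273645 = 0.86434.
Then combine with the cruiser (S'→S): u = (0.86434 + 0.8288)/(1 + 0.86434×0.8288) = 1.69314/1.716364992 = 0.98647.

0.9865c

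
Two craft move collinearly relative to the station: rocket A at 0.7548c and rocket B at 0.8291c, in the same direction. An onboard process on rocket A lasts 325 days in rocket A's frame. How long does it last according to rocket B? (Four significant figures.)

331.6 days

Transform rocket A's velocity into rocket B's frame: (0.7548 − 0.8291)/(1 − 0.7548·0.8291) = −0.0743/0.37419532, so the relative speed is 0.19856c.
At |u| = 0.19856c, γ = (1 − 0.0394261)^(−1/2) = 1.0203.
The clock on rocket A records proper time, so rocket B measures Δt = γΔτ = 1.0203 × 325 = 331.6 days.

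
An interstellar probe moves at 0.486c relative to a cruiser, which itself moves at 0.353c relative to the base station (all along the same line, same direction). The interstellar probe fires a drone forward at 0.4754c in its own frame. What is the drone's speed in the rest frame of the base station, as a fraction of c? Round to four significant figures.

Compose velocities in two stages. Stage 1 (into S'): u₁ = (0.4754+0.486)/(1+0.4754×0.486) = 0.78096.
Stage 2 (into S): u = (0.78096+0.353)/(1+0.78096×0.353) = 0.88891, so the speed is 0.8889c.

0.8889c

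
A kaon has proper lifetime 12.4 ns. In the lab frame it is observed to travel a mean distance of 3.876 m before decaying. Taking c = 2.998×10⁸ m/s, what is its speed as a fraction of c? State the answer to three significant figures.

Lab distance = (lab lifetime)·v = γτ·βc, so βγ = d/(cτ) = 3.876/(2.998×10⁸ × 1.240×10^-8) = 1.0426.
With βγ = 1.0426: γ² = 1 + (βγ)² = 2.08701, and β = (βγ)/γ = 1.0426/1.44465 = 0.722.

0.722c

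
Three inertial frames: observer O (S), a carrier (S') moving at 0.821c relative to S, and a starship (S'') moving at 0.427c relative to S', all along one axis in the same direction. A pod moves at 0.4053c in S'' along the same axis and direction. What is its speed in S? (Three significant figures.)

0.967c

First combine the pod and starship (S''→S'): u₁ = (0.4053 + 0.427)/(1 + 0.4053×0.427) = 0.8323/1.1730631 = 0.70951.
Then combine with the carrier (S'→S): u = (0.70951 + 0.821)/(1 + 0.70951×0.821) = 1.53051/1.58250771 = 0.96714.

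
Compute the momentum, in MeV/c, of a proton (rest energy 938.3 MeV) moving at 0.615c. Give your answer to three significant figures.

Lorentz factor: γ = (1 − 0.378225)^(−1/2) = 1.2682.
Momentum: p = γβ·mc = 1.2682 × 0.615 × 938.3 MeV/c = 732 MeV/c.

732 MeV/c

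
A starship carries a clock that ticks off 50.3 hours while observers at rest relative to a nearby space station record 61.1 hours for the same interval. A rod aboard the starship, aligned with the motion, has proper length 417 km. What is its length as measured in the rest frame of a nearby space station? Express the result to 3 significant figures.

From Δt = γΔτ: γ = 61.1/50.3 = 1.21471.
L = L₀/γ = 417/1.21471 = 343 km.

343 km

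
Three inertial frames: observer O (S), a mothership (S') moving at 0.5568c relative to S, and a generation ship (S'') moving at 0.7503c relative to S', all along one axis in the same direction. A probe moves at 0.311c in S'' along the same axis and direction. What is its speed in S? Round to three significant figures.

0.958c

First combine the probe and generation ship (S''→S'): u₁ = (0.311 + 0.7503)/(1 + 0.311×0.7503) = 1.0613/1.2333433 = 0.86051.
Then combine with the mothership (S'→S): u = (0.86051 + 0.5568)/(1 + 0.86051×0.5568) = 1.41731/1.479131968 = 0.9582.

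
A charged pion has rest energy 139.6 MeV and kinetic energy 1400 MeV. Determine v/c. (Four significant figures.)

0.9959

K = (γ−1)mc², so γ = 1 + 1400/139.6 = 11.029.
Then v/c = √(1 − γ⁻²) = √(1 − 0.00822106) = √0.99177894 = 0.9959.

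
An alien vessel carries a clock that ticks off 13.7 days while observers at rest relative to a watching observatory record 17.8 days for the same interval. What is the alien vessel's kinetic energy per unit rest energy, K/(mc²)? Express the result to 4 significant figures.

0.2993

From Δt = γΔτ: γ = 17.8/13.7 = 1.29927.
K/(mc²) = γ − 1 = 1.29927 − 1 = 0.2993.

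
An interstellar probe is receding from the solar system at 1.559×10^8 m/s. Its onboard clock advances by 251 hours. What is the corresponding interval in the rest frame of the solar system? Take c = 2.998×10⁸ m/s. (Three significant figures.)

294 hours

β = v/c = (1.559×10^8 m/s)/(2.998×10⁸ m/s) = 0.520013.
β² = 0.2704135, so γ = 1/√0.7295865 = 1.1707.
Time dilation: Δt = γ·Δτ = 1.1707 × 251 = 294 hours.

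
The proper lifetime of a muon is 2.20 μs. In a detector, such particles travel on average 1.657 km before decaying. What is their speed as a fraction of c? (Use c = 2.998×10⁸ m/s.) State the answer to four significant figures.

d = βγcτ ⇒ βγ = d/(cτ) = 1657 m / (659.56 m) = 2.5123.
β = (βγ)/√(1+(βγ)²) = 2.5123/√7.31165 = 0.9291.

0.9291c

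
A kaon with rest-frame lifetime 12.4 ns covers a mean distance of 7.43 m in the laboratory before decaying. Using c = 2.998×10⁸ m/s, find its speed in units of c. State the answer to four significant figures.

0.8943c

d = βγcτ ⇒ βγ = d/(cτ) = 7.430 m / (3.71752 m) = 1.9986.
β = (βγ)/√(1+(βγ)²) = 1.9986/√4.9944 = 0.8943.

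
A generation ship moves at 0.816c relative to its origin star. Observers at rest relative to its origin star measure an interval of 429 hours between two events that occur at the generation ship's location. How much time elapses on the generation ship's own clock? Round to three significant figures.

Lorentz factor: γ = (1 − 0.665856)^(−1/2) = 1.7299.
The generation ship's clock runs slow as seen from its origin star, so Δτ = Δt/γ = 429/1.7299 = 248 hours.

248 hours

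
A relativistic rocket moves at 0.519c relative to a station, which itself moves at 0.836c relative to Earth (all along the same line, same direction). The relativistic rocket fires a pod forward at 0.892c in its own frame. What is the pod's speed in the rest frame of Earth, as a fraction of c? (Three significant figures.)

First combine the pod and relativistic rocket (S''→S'): u₁ = (0.892 + 0.519)/(1 + 0.892×0.519) = 1.411/1.462948 = 0.96449.
Then combine with the station (S'→S): u = (0.96449 + 0.836)/(1 + 0.96449×0.836) = 1.80049/1.80631364 = 0.99678.

0.997c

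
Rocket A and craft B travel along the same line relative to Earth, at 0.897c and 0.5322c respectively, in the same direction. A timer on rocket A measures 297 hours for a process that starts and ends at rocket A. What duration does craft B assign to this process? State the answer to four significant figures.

Transform rocket A's velocity into craft B's frame: (0.897 − 0.5322)/(1 − 0.897·0.5322) = 0.3648/0.5226166, so the relative speed is 0.69803c.
γ for this relative speed: γ = 1/√(1 − 0.487246) = 1.3965.
Rocket A's interval is proper; time dilation gives Δt_B = γΔτ = 1.3965 × 297 hours = 414.8 hours.

414.8 hours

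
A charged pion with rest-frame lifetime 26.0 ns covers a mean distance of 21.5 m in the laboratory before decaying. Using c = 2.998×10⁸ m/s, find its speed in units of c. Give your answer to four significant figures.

0.9401c

Let x = d/(cτ) = 21.50 m / (2.998×10⁸ m/s × 2.600×10^-8 s) = 2.7582. Since d = βγcτ, x = βγ = β/√(1−β²).
Solving: β² = x²/(1+x²) = 7.60767/8.60767 = 0.883825, so β = 0.9401.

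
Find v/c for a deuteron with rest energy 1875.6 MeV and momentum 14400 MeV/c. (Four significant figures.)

pc/(mc²) = 14400/1875.6 = 7.6775 = βγ = β/√(1−β²).
So β² = x²/(1 + x²) with x = 7.6775: x² = 58.944, β² = 58.944/59.944 = 0.983318, β = 0.9916.

0.9916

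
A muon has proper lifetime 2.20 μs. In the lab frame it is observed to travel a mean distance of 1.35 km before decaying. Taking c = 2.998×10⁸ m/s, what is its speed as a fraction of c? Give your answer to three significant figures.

Let x = d/(cτ) = 1350 m / (2.998×10⁸ m/s × 2.200×10^-6 s) = 2.0468. Since d = βγcτ, x = βγ = β/√(1−β²).
Solving: β² = x²/(1+x²) = 4.18939/5.18939 = 0.807299, so β = 0.898.

0.898c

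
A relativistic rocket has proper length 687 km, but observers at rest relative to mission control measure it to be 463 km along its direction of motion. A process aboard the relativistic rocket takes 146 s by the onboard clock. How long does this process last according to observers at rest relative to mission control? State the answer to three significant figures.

217 s

Length contraction gives γ = L₀/L = 687/463 = 1.4838.
The same γ dilates the second interval: 1.4838 × 146 s = 217 s.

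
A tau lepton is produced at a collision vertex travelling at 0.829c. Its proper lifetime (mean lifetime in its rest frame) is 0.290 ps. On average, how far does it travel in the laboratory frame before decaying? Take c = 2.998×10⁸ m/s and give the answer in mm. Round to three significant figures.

γ = 1/√(1 − β²) = 1/√(1 − 0.687241) = 1/√0.312759 = 1/0.559249 = 1.7881.
Lab-frame lifetime: Δt = γτ = 1.7881 × 0.290 ps = 0.51855 ps.
Distance: d = vΔt = 0.829 × 2.998×10⁸ m/s × 5.1855×10^-13 s = 1.29×10^-4 m = 0.129 mm.

0.129 mm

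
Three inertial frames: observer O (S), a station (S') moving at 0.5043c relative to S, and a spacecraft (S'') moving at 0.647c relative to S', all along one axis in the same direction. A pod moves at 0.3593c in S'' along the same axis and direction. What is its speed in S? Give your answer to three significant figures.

0.936c

Apply u = (u'+v)/(1+u'v) twice. Pod in the station frame: (0.3593+0.647)/(1+0.3593·0.647) = 1.0063/1.2324671 = 0.81649c.
That velocity, transformed to the rest frame of observer O: (0.81649+0.5043)/(1+0.81649·0.5043) = 1.32079/1.411755907 = 0.93557c.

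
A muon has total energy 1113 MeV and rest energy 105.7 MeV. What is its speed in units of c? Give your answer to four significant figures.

0.9955c

γ = E/(mc²) = 1113/105.7 = 10.53.
β = √(1 − 1/γ²) = √(1 − 0.00901869) = √0.99098131 = 0.9955.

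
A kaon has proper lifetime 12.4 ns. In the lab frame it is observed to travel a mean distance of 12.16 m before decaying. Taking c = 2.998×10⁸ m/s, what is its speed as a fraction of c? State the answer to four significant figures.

0.9563c

Lab distance = (lab lifetime)·v = γτ·βc, so βγ = d/(cτ) = 12.16/(2.998×10⁸ × 1.240×10^-8) = 3.271.
With βγ = 3.271: γ² = 1 + (βγ)² = 11.6994, and β = (βγ)/γ = 3.271/3.42044 = 0.9563.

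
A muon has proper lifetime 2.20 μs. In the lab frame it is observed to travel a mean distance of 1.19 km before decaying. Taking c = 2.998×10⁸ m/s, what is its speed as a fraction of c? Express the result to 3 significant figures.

0.875c

Lab distance = (lab lifetime)·v = γτ·βc, so βγ = d/(cτ) = 1190/(2.998×10⁸ × 2.200×10^-6) = 1.8042.
With βγ = 1.8042: γ² = 1 + (βγ)² = 4.25514, and β = (βγ)/γ = 1.8042/2.0628 = 0.875.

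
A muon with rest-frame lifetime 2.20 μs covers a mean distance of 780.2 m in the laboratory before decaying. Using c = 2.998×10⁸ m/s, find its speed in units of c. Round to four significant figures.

d = βγcτ ⇒ βγ = d/(cτ) = 780.2 m / (659.56 m) = 1.1829.
β = (βγ)/√(1+(βγ)²) = 1.1829/√2.39925 = 0.7637.

0.7637c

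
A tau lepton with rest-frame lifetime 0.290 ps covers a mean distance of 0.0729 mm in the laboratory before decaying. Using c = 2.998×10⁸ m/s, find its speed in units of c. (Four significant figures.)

Lab distance = (lab lifetime)·v = γτ·βc, so βγ = d/(cτ) = 7.290×10^-5/(2.998×10⁸ × 2.900×10^-13) = 0.83849.
With βγ = 0.83849: γ² = 1 + (βγ)² = 1.703065, and β = (βγ)/γ = 0.83849/1.30502 = 0.6425.

0.6425c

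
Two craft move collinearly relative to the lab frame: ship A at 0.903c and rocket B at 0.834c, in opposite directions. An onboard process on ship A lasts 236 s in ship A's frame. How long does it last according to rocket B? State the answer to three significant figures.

Speed of ship A in rocket B's frame: u = (v_A + v_B)/(1 + v_A v_B/c²) = (0.903 + 0.834)/(1 + 0.903×0.834) = 1.737/1.753102 = 0.99082; |u| = 0.99082c.
At |u| = 0.99082c, γ = (1 − 0.981724)^(−1/2) = 7.3971.
Ship A's interval is proper; time dilation gives Δt_B = γΔτ = 7.3971 × 236 s = 1750 s.

1750 s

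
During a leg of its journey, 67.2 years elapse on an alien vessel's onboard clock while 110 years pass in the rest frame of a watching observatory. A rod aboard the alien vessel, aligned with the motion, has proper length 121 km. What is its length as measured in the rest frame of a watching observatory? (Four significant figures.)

73.92 km

γ = Δt/Δτ = 110/67.2 = 1.6369.
The rod contracts by the same γ: 121 km / 1.6369 = 73.92 km.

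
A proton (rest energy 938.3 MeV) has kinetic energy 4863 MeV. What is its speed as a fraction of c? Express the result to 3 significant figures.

K = (γ−1)mc², so γ = 1 + 4863/938.3 = 6.1828.
Then v/c = √(1 − γ⁻²) = √(1 − 0.0261595) = √0.9738405 = 0.987.

0.987c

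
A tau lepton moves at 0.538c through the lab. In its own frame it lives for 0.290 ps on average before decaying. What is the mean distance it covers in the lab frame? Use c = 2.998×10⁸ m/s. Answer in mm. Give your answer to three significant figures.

With β = 0.538, γ = 1/√(1 − 0.538²) = 1/√0.710556 = 1.1863.
Lab-frame lifetime: Δt = γτ = 1.1863 × 0.290 ps = 0.34403 ps.
Distance: d = vΔt = 0.538 × 2.998×10⁸ m/s × 3.4403×10^-13 s = 5.55×10^-5 m = 0.0555 mm.

0.0555 mm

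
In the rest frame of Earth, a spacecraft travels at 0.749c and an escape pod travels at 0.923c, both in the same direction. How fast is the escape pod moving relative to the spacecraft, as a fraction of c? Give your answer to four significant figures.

Transform to the spacecraft's frame: u' = (u − v)/(1 − uv/c²).
u' = (0.923 − 0.749)/(1 − 0.923×0.749) = 0.174/0.308673 = 0.5637.
Speed in the spacecraft's frame: 0.5637c (in the same direction).

0.5637c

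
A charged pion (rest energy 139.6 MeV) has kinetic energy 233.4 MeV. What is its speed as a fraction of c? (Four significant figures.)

0.9273c

K = (γ−1)mc², so γ = 1 + 233.4/139.6 = 2.6719.
Then v/c = √(1 − γ⁻²) = √(1 − 0.140075) = √0.859925 = 0.9273.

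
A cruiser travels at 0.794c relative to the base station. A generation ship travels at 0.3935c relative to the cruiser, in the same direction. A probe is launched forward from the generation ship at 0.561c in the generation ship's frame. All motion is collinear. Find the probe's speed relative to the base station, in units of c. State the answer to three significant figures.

0.972c

Compose velocities in two stages. Stage 1 (into S'): u₁ = (0.561+0.3935)/(1+0.561×0.3935) = 0.78189.
Stage 2 (into S): u = (0.78189+0.794)/(1+0.78189×0.794) = 0.97228, so the speed is 0.972c.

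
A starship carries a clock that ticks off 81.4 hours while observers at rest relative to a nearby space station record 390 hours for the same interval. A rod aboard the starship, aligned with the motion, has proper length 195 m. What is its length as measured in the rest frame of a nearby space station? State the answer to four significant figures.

The time-dilation ratio gives γ = 390/81.4 = 4.79115.
L = L₀/γ = 195/4.79115 = 40.70 m.

40.70 m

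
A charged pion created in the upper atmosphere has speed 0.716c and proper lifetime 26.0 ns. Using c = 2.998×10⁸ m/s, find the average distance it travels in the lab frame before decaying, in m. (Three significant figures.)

Lorentz factor: γ = (1 − 0.512656)^(−1/2) = 1.4325.
Lab-frame lifetime: Δt = γτ = 1.4325 × 26.0 ns = 37.245 ns.
Distance: d = vΔt = 0.716 × 2.998×10⁸ m/s × 3.7245×10^-8 s = 7.99 m.

7.99 m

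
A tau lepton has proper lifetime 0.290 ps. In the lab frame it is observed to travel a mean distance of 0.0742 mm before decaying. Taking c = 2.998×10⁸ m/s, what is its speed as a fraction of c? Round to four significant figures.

0.6492c

Let x = d/(cτ) = 7.420×10^-5 m / (2.998×10⁸ m/s × 2.900×10^-13 s) = 0.85344. Since d = βγcτ, x = βγ = β/√(1−β²).
Solving: β² = x²/(1+x²) = 0.72836/1.72836 = 0.421417, so β = 0.6492.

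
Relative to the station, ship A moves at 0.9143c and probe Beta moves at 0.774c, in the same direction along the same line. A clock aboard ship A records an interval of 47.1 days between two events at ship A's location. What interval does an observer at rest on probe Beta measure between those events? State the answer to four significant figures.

Speed of ship A in probe Beta's frame: u = (v_A − v_B)/(1 − v_A v_B/c²) = (0.9143 − 0.774)/(1 − 0.9143×0.774) = 0.1403/0.2923318 = 0.47993; |u| = 0.47993c.
γ for this relative speed: γ = 1/√(1 − 0.230333) = 1.1399.
Ship A's interval is proper; time dilation gives Δt_B = γΔτ = 1.1399 × 47.1 days = 53.69 days.

53.69 days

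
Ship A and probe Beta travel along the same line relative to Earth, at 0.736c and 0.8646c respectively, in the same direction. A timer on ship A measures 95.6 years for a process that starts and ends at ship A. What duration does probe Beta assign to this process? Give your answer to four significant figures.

102.2 years

Transform ship A's velocity into probe Beta's frame: (0.736 − 0.8646)/(1 − 0.736·0.8646) = −0.1286/0.3636544, so the relative speed is 0.35363c.
γ for this relative speed: γ = 1/√(1 − 0.125054) = 1.0691.
The clock on ship A records proper time, so probe Beta measures Δt = γΔτ = 1.0691 × 95.6 = 102.2 years.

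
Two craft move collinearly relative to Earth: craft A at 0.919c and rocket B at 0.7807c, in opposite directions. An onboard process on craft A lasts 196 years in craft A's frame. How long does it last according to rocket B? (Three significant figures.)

1370 years

Transform craft A's velocity into rocket B's frame: (0.919 + 0.7807)/(1 + 0.919·0.7807) = 1.6997/1.7174633, so the relative speed is 0.98966c.
At |u| = 0.98966c, γ = (1 − 0.979427)^(−1/2) = 6.9719.
Craft A's interval is proper; time dilation gives Δt_B = γΔτ = 6.9719 × 196 years = 1370 years.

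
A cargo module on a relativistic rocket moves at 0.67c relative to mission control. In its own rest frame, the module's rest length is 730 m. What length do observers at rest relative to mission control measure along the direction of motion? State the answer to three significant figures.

Lorentz factor: γ = (1 − 0.4489)^(−1/2) = 1.3471.
Along the direction of motion the measured length is L₀/γ = 730/1.3471 = 542 m.

542 m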